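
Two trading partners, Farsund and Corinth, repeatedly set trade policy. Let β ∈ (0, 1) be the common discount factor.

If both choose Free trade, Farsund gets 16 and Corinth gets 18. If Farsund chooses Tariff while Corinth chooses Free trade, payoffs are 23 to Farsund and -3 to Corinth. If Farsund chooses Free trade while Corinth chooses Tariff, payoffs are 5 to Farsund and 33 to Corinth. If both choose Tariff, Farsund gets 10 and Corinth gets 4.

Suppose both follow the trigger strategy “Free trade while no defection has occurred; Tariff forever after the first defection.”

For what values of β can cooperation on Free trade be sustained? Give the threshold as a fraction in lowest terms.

7/13

For Farsund: deviation gain 23−16 = 7, per-period punishment loss 16−10 = 6. IC gives β ≥ 7/13.
For Corinth: gain 15, loss 14 per period, so β ≥ 15/29.
The tighter constraint is Farsund's, so cooperation needs β ≥ 7/13.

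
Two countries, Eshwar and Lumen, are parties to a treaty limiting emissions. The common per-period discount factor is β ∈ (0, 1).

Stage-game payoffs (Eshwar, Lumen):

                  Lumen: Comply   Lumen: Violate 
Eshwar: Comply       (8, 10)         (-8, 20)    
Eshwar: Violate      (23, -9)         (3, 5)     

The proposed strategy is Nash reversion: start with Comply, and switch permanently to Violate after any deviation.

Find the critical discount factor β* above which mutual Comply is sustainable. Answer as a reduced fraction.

3/4

Eshwar: cooperation gives 8 each period; deviation gives 23 once then 3 forever.
  8/(1−β) ≥ 23 + 3β/(1−β) ⇒ β ≥ 15/20 = 3/4.
Lumen: cooperation gives 10 each period; deviation gives 20 once then 5 forever.
  β ≥ 10/15 = 2/3.
Both must hold, so the binding constraint is Eshwar's: β ≥ 3/4.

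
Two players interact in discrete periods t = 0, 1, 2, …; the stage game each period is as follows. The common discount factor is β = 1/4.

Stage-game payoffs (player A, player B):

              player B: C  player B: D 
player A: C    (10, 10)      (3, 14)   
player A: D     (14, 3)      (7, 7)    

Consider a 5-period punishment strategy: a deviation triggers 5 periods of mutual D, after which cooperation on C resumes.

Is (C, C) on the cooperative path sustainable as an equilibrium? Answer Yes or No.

A one-shot deviation gives 14 now, then 7 for 5 periods, then back to 10.
Gain from deviating: (14−10) today; loss: (10−7) in each of the next 5 periods.
No-deviation condition: (10−7)(β+…+β^5) ≥ 14−10, i.e. β+…+β^5 ≥ 4/3.
At β = 1/4: β+…+β^5 = 0.3330 < 1.3333.
So cooperation is not sustainable.

No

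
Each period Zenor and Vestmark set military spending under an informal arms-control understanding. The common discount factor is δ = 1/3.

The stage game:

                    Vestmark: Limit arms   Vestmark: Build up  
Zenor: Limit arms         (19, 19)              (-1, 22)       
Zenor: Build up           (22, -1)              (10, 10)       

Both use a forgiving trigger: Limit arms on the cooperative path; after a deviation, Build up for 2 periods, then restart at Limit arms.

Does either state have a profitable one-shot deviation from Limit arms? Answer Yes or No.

A one-shot deviation gives 22 now, then 10 for 2 periods, then back to 19.
Gain from deviating: (22−19) today; loss: (19−10) in each of the next 2 periods.
No-deviation condition: (19−10)(δ+…+δ^2) ≥ 22−19, i.e. δ+…+δ^2 ≥ 1/3.
At δ = 1/3: δ+…+δ^2 = 0.4444 ≥ 0.3333.
So cooperation is sustainable.

No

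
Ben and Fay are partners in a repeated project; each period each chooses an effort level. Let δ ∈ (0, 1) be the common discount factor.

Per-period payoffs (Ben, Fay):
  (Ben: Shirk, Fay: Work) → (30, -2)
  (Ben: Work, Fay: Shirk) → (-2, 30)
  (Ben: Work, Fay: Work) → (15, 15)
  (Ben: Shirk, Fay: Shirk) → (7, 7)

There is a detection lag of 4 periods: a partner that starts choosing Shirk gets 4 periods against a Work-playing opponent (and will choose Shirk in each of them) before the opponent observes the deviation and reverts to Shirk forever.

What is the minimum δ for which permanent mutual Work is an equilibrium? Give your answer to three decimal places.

0.899

Deviating for the 4 undetected periods gains 30−15 = 15 per period over cooperation, then loses 15−7 = 8 per period forever once punishment starts.
Gain: 15(1 + δ + … + δ^3); loss: 8·δ^4/(1−δ).
No profitable deviation ⇔ 15(1−δ^4) ≤ 8·δ^4, i.e. δ^4 ≥ 15/(15+8) = 15/23.
Hence δ ≥ (15/23)^(1/4) ≈ 0.899.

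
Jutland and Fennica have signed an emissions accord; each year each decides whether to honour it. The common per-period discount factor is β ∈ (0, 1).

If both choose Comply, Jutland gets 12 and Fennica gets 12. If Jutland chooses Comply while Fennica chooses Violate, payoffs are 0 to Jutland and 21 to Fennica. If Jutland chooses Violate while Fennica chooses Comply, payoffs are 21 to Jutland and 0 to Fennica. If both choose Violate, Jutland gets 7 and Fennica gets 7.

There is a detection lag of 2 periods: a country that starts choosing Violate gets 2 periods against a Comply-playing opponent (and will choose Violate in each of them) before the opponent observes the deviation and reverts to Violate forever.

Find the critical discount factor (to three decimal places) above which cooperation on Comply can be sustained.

0.802

The best deviation is to choose Violate for all 2 undetected periods, earning 21 each, then 7 forever once detected.
Deviation value: 21(1−β^2)/(1−β) + 7β^2/(1−β); cooperation value: 12/(1−β).
IC: 12 ≥ 21(1−β^2) + 7β^2 = 21 − 14β^2.
So β^2 ≥ 9/14, giving β ≥ (9/14)^(1/2) ≈ 0.802.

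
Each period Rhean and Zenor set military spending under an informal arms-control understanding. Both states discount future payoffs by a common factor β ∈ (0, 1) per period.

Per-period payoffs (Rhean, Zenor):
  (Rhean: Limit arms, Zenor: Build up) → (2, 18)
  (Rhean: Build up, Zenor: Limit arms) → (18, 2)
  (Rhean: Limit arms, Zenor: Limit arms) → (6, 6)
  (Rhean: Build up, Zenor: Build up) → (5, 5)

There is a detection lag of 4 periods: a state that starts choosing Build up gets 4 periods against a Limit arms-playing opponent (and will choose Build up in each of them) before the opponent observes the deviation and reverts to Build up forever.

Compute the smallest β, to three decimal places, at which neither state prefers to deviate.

0.980

The best deviation is to choose Build up for all 4 undetected periods, earning 18 each, then 5 forever once detected.
Deviation value: 18(1−β^4)/(1−β) + 5β^4/(1−β); cooperation value: 6/(1−β).
IC: 6 ≥ 18(1−β^4) + 5β^4 = 18 − 13β^4.
So β^4 ≥ 12/13, giving β ≥ (12/13)^(1/4) ≈ 0.980.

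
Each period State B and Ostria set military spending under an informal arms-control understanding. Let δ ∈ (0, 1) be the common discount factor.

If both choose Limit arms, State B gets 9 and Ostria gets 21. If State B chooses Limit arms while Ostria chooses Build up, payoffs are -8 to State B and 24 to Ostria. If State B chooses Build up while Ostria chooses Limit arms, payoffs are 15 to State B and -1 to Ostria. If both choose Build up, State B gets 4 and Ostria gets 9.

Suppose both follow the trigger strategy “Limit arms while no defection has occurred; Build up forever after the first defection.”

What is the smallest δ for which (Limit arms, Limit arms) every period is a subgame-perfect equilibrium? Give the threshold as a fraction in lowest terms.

6/11

For State B: deviation gain 15−9 = 6, per-period punishment loss 9−4 = 5. IC gives δ ≥ 6/11.
For Ostria: gain 3, loss 12 per period, so δ ≥ 3/15 = 1/5.
The tighter constraint is State B's, so cooperation needs δ ≥ 6/11.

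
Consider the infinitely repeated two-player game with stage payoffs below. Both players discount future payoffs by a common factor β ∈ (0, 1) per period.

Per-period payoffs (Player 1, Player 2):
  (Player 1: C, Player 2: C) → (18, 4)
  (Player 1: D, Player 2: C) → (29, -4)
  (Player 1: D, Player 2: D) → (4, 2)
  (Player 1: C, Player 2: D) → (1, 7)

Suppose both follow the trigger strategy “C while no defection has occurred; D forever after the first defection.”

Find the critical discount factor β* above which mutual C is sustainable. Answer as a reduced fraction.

Player 1: cooperation gives 18 each period; deviation gives 29 once then 4 forever.
  18/(1−β) ≥ 29 + 4β/(1−β) ⇒ β ≥ 11/25.
Player 2: cooperation gives 4 each period; deviation gives 7 once then 2 forever.
  β ≥ 3/5.
Both must hold, so the binding constraint is Player 2's: β ≥ 3/5.

3/5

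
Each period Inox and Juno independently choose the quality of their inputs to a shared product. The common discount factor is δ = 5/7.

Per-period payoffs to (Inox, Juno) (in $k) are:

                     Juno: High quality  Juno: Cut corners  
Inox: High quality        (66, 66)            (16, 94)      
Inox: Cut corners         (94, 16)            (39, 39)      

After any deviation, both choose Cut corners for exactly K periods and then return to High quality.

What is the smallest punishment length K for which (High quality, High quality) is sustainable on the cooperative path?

IC: δ(1−δ^K)/(1−δ) ≥ (94−66)/(66−39) = 28/27.
With δ = 5/7: need 1 − δ^K ≥ 28/27·(1−5/7)/(5/7), i.e. δ^K ≤ 0.5852.
Since (5/7)^1 = 0.7143 and (5/7)^2 = 0.5102, the smallest such K is 2.

2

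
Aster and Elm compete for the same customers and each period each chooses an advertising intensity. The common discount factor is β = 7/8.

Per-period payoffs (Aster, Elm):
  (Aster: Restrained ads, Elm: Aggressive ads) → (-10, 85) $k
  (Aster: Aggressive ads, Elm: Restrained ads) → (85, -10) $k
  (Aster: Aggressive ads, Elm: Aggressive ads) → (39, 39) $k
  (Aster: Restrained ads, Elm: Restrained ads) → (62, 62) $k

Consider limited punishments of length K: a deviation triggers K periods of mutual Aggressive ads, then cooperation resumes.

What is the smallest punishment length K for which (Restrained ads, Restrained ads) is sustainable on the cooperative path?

2

Need Σ_{k=1}^{K} β^k ≥ (85−62)/(62−39) = 1.0000 at β = 7/8.
At K = 1 the sum is 0.8750 < 1.0000; at K = 2 it is 1.6406 ≥ 1.0000.
So the minimum punishment length is K = 2.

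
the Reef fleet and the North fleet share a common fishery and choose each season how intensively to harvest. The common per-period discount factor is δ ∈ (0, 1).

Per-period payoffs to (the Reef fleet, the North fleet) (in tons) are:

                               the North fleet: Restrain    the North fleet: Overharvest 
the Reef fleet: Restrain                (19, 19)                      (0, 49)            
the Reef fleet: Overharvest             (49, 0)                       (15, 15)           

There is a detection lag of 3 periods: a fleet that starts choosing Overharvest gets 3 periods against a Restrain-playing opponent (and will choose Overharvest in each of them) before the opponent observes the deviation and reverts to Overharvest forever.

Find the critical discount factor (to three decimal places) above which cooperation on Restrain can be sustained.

0.959

The best deviation is to choose Overharvest for all 3 undetected periods, earning 49 each, then 15 forever once detected.
Deviation value: 49(1−δ^3)/(1−δ) + 15δ^3/(1−δ); cooperation value: 19/(1−δ).
IC: 19 ≥ 49(1−δ^3) + 15δ^3 = 49 − 34δ^3.
So δ^3 ≥ 30/34 = 15/17, giving δ ≥ (15/17)^(1/3) ≈ 0.959.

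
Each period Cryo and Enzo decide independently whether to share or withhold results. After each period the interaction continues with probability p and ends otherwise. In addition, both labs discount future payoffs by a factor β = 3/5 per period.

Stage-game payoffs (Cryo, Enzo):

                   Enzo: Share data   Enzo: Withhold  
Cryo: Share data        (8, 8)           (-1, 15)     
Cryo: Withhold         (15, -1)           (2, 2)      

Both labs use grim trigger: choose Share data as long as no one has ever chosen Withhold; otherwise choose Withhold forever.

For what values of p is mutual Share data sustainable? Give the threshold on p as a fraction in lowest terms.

35/39

With continuation probability p and discount β, the effective per-period discount factor is βp.
Grim-trigger IC: βp ≥ (15−8)/(15−2) = 7/13.
So p ≥ (7/13)/(3/5) = 35/39.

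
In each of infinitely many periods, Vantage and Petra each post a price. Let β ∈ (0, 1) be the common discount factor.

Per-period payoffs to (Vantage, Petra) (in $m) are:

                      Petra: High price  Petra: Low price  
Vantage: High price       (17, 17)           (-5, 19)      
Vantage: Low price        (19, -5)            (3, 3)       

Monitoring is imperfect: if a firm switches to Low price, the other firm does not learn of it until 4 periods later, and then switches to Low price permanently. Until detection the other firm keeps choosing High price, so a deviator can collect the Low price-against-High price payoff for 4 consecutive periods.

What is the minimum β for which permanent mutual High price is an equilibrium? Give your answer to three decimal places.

The best deviation is to choose Low price for all 4 undetected periods, earning 19 each, then 3 forever once detected.
Deviation value: 19(1−β^4)/(1−β) + 3β^4/(1−β); cooperation value: 17/(1−β).
IC: 17 ≥ 19(1−β^4) + 3β^4 = 19 − 16β^4.
So β^4 ≥ 2/16 = 1/8, giving β ≥ (1/8)^(1/4) ≈ 0.595.

0.595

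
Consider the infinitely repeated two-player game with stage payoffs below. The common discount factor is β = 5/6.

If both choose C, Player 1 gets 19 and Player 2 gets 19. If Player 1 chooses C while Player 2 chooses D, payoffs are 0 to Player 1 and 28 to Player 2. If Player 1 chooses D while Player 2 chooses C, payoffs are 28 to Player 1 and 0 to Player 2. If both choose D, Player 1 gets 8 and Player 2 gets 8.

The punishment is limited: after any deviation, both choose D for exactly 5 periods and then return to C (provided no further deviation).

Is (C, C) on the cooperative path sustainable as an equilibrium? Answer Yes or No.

IC: β+…+β^5 ≥ (28−19)/(19−8) = 9/11.
At β = 5/6: partial sum = 2.9906 ≥ 0.8182. Cooperation sustainable.

Yes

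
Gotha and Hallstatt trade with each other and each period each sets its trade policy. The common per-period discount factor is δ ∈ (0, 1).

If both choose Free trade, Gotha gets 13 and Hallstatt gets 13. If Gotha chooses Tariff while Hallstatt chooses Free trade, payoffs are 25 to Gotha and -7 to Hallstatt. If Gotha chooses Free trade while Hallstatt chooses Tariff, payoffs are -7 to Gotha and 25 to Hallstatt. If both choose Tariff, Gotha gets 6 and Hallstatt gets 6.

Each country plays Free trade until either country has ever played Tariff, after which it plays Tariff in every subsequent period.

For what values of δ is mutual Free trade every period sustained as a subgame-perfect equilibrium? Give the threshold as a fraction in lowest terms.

12/19

One-period gain from deviating is 25 − 13 = 12. The loss is 13 − 6 = 7 in every subsequent period, with present value 7·δ/(1−δ).
Deviation is unprofitable when 7·δ/(1−δ) ≥ 12, i.e. δ/(1−δ) ≥ 12/7.
Equivalently δ ≥ 12/(12+7) = 12/19.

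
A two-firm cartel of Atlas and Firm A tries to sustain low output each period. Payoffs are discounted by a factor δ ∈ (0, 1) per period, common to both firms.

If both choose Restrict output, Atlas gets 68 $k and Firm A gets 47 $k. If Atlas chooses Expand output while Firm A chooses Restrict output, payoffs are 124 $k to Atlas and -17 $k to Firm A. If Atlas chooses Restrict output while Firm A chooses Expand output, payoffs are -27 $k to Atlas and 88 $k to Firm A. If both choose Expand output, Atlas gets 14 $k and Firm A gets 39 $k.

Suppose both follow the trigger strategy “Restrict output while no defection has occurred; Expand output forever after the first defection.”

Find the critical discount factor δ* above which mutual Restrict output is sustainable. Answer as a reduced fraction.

41/49

Atlas: cooperation gives 68 each period; deviation gives 124 once then 14 forever.
  68/(1−δ) ≥ 124 + 14δ/(1−δ) ⇒ δ ≥ 56/110 = 28/55.
Firm A: cooperation gives 47 each period; deviation gives 88 once then 39 forever.
  δ ≥ 41/49.
Both must hold, so the binding constraint is Firm A's: δ ≥ 41/49.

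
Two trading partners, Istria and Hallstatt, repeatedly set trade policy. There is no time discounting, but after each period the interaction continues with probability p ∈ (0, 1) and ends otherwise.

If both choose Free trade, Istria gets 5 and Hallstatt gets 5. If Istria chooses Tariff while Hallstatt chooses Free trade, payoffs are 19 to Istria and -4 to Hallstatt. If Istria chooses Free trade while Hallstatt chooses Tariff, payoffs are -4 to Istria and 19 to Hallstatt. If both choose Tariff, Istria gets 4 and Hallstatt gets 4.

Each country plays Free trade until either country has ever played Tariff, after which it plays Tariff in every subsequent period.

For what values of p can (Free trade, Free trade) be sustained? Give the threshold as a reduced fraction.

Expected cooperation value is 5 + p·5 + p²·5 + … = 5/(1−p); deviation gives 19 + p·4/(1−p).
5 ≥ 19(1−p) + 4p ⇒ 15p ≥ 14 ⇒ p ≥ 14/15.

14/15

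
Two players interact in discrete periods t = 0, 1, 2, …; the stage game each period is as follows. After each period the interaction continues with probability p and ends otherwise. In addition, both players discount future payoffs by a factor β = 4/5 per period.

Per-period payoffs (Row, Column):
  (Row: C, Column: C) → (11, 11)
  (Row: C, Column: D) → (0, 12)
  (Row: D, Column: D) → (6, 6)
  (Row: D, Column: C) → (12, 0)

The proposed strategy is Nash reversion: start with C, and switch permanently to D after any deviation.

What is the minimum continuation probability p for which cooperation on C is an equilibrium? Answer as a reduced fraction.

5/24

Expected continuation weight on next period's payoff is β·p = 4/5·p, which plays the role of the discount factor.
Cooperation requires 4/5·p ≥ (12−11)/(12−6) = 1/6, hence p ≥ 5/24.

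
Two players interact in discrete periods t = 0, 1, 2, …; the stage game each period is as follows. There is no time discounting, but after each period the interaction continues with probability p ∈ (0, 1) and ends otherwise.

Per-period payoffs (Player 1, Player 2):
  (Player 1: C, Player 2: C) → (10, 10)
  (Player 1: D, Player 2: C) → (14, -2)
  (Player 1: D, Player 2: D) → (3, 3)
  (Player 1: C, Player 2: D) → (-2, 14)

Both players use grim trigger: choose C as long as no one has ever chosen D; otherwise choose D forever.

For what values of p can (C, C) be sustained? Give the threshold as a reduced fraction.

4/11

With no time discounting, the continuation probability p plays the role of the discount factor.
Grim-trigger IC: 10/(1−p) ≥ 14 + 3p/(1−p) ⇒ p ≥ (14−10)/(14−3) = 4/11.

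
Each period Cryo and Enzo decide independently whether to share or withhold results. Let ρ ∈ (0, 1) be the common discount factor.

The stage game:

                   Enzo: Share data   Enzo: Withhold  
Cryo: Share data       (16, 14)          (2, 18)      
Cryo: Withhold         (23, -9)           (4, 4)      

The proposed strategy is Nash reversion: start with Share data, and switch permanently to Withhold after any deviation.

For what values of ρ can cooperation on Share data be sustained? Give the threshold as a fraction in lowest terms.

7/19

Cryo: cooperation gives 16 each period; deviation gives 23 once then 4 forever.
  16/(1−ρ) ≥ 23 + 4ρ/(1−ρ) ⇒ ρ ≥ 7/19.
Enzo: cooperation gives 14 each period; deviation gives 18 once then 4 forever.
  ρ ≥ 4/14 = 2/7.
Both must hold, so the binding constraint is Cryo's: ρ ≥ 7/19.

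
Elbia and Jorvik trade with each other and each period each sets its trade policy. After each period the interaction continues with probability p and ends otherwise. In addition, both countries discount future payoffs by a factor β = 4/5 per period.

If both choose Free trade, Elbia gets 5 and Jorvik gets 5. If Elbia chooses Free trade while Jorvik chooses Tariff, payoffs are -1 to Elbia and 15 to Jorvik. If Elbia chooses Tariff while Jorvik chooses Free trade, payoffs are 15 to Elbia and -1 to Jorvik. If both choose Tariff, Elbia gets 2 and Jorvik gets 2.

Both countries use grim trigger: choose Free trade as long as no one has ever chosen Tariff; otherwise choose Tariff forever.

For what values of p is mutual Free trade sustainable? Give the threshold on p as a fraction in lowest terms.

With continuation probability p and discount β, the effective per-period discount factor is βp.
Grim-trigger IC: βp ≥ (15−5)/(15−2) = 10/13.
So p ≥ (10/13)/(4/5) = 25/26.

25/26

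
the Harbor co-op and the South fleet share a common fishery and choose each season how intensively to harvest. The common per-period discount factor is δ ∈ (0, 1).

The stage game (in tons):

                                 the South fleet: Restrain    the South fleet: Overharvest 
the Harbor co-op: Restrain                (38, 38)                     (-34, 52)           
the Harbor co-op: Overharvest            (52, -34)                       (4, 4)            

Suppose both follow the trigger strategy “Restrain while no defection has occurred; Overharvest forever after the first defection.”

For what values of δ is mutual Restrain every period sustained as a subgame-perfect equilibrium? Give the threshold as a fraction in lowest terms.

Under grim trigger the critical discount factor is (T−C)/(T−P) with T = 52, C = 38, P = 4.
δ* = (52−38)/(52−4) = 14/48 = 7/24.

7/24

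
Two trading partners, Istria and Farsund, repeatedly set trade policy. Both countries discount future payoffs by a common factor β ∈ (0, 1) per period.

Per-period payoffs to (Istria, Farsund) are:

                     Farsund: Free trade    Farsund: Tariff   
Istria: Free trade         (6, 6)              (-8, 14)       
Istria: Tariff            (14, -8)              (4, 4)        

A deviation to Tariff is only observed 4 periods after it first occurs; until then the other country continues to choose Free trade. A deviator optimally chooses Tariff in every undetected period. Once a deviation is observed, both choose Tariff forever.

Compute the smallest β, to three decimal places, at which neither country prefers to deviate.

0.946

Deviating for the 4 undetected periods gains 14−6 = 8 per period over cooperation, then loses 6−4 = 2 per period forever once punishment starts.
Gain: 8(1 + β + … + β^3); loss: 2·β^4/(1−β).
No profitable deviation ⇔ 8(1−β^4) ≤ 2·β^4, i.e. β^4 ≥ 8/(8+2) = 4/5.
Hence β ≥ (4/5)^(1/4) ≈ 0.946.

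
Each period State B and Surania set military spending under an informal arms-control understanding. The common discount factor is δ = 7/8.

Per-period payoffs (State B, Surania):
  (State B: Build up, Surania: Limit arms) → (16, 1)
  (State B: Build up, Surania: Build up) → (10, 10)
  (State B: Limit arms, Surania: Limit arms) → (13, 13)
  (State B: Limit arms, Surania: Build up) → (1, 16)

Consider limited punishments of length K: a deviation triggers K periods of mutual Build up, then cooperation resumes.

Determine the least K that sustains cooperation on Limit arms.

2

Need Σ_{k=1}^{K} δ^k ≥ (16−13)/(13−10) = 1.0000 at δ = 7/8.
At K = 1 the sum is 0.8750 < 1.0000; at K = 2 it is 1.6406 ≥ 1.0000.
So the minimum punishment length is K = 2.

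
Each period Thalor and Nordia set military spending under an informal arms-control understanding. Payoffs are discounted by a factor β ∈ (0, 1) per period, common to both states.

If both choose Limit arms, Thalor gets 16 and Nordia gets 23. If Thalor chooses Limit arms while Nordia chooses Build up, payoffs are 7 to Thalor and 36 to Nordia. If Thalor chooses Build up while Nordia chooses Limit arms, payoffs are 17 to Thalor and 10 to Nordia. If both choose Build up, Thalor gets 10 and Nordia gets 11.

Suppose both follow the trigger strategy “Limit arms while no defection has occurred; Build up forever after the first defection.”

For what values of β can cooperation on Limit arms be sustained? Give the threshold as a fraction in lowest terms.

For Thalor: deviation gain 17−16 = 1, per-period punishment loss 16−10 = 6. IC gives β ≥ 1/7.
For Nordia: gain 13, loss 12 per period, so β ≥ 13/25.
The tighter constraint is Nordia's, so cooperation needs β ≥ 13/25.

13/25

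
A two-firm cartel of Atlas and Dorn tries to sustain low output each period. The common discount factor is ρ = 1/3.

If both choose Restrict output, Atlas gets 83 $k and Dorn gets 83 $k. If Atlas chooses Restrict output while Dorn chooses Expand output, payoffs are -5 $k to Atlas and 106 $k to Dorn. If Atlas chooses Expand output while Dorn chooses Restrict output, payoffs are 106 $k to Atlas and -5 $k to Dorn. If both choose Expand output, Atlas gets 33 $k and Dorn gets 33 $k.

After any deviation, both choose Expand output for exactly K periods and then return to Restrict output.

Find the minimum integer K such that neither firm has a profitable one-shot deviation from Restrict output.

3

Need Σ_{k=1}^{K} ρ^k ≥ (106−83)/(83−33) = 0.4600 at ρ = 1/3.
At K = 2 the sum is 0.4444 < 0.4600; at K = 3 it is 0.4815 ≥ 0.4600.
So the minimum punishment length is K = 3.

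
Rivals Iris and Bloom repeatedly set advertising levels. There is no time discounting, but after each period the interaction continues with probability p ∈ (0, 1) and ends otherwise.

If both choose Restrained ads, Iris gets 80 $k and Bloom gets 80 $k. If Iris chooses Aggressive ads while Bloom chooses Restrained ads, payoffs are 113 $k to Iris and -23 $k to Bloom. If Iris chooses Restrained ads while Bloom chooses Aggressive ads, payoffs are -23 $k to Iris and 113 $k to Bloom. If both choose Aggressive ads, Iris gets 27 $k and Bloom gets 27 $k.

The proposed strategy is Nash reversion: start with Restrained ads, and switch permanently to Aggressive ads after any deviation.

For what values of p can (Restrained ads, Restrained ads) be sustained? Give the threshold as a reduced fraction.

With no time discounting, the continuation probability p plays the role of the discount factor.
Grim-trigger IC: 80/(1−p) ≥ 113 + 27p/(1−p) ⇒ p ≥ (113−80)/(113−27) = 33/86.

33/86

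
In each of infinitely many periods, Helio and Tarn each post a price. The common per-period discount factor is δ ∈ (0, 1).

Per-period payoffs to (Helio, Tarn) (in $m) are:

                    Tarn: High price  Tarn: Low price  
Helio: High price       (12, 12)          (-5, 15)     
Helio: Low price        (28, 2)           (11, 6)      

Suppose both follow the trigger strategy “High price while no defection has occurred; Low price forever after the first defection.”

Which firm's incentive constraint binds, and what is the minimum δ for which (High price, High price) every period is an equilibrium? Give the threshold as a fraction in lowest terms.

Helio; δ ≥ 16/17

Helio: cooperation gives 12 each period; deviation gives 28 once then 11 forever.
  12/(1−δ) ≥ 28 + 11δ/(1−δ) ⇒ δ ≥ 16/17.
Tarn: cooperation gives 12 each period; deviation gives 15 once then 6 forever.
  δ ≥ 3/9 = 1/3.
Both must hold, so the binding constraint is Helio's: δ ≥ 16/17.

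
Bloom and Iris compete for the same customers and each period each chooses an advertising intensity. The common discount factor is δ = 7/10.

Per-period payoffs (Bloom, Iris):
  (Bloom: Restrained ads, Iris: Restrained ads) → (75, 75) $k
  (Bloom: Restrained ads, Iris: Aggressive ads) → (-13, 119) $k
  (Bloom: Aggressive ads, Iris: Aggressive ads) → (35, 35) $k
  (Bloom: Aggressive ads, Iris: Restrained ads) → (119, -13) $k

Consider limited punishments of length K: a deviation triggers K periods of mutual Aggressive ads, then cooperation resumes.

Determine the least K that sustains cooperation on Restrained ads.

2

IC: δ(1−δ^K)/(1−δ) ≥ (119−75)/(75−35) = 11/10.
With δ = 7/10: need 1 − δ^K ≥ 11/10·(1−7/10)/(7/10), i.e. δ^K ≤ 0.5286.
Since (7/10)^1 = 0.7000 and (7/10)^2 = 0.4900, the smallest such K is 2.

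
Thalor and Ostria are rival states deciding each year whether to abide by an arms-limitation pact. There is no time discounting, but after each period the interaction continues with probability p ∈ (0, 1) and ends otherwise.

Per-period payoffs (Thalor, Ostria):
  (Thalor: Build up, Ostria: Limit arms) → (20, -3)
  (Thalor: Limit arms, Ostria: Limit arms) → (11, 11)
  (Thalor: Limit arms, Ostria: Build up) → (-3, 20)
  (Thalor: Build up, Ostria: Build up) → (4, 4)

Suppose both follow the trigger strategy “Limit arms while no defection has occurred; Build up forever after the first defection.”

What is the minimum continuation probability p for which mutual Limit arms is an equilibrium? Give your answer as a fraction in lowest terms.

9/16

With no time discounting, the continuation probability p plays the role of the discount factor.
Grim-trigger IC: 11/(1−p) ≥ 20 + 4p/(1−p) ⇒ p ≥ (20−11)/(20−4) = 9/16.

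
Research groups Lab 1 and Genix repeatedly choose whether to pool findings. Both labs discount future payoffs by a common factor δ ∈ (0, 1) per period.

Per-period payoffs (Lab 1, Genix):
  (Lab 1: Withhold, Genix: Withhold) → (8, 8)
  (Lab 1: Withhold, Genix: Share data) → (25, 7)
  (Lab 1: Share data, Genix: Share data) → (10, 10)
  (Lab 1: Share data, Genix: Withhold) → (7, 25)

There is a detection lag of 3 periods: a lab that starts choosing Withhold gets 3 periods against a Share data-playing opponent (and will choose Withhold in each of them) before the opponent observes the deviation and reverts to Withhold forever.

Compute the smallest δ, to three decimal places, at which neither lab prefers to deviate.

0.959

Deviating for the 3 undetected periods gains 25−10 = 15 per period over cooperation, then loses 10−8 = 2 per period forever once punishment starts.
Gain: 15(1 + δ + … + δ^2); loss: 2·δ^3/(1−δ).
No profitable deviation ⇔ 15(1−δ^3) ≤ 2·δ^3, i.e. δ^3 ≥ 15/(15+2) = 15/17.
Hence δ ≥ (15/17)^(1/3) ≈ 0.959.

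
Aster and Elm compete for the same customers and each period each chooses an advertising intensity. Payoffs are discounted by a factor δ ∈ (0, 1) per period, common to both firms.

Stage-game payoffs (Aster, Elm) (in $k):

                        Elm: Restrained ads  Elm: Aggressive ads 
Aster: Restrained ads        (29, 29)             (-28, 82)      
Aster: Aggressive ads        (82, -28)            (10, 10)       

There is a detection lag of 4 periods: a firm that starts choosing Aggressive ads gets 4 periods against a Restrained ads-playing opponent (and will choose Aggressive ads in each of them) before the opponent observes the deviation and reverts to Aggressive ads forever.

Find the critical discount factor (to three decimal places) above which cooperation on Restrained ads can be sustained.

The best deviation is to choose Aggressive ads for all 4 undetected periods, earning 82 each, then 10 forever once detected.
Deviation value: 82(1−δ^4)/(1−δ) + 10δ^4/(1−δ); cooperation value: 29/(1−δ).
IC: 29 ≥ 82(1−δ^4) + 10δ^4 = 82 − 72δ^4.
So δ^4 ≥ 53/72, giving δ ≥ (53/72)^(1/4) ≈ 0.926.

0.926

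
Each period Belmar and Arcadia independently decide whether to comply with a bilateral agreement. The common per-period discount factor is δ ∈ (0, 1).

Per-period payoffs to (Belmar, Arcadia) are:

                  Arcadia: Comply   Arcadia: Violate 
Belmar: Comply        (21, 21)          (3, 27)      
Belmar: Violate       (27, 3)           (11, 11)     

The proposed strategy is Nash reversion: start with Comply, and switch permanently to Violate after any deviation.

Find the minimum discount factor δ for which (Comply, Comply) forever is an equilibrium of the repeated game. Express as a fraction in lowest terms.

3/8

Under grim trigger the critical discount factor is (T−C)/(T−P) with T = 27, C = 21, P = 11.
δ* = (27−21)/(27−11) = 6/16 = 3/8.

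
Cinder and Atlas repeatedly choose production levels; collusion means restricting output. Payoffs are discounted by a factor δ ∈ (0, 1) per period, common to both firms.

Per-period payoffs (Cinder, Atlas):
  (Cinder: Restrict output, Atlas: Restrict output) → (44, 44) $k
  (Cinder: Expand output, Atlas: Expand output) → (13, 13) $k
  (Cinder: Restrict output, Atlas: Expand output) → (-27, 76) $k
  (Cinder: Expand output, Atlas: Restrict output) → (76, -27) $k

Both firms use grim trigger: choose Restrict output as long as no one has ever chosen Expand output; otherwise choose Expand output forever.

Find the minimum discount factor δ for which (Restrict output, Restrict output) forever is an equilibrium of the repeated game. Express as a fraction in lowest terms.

One-period gain from deviating is 76 − 44 = 32. The loss is 44 − 13 = 31 in every subsequent period, with present value 31·δ/(1−δ).
Deviation is unprofitable when 31·δ/(1−δ) ≥ 32, i.e. δ/(1−δ) ≥ 32/31.
Equivalently δ ≥ 32/(32+31) = 32/63.

32/63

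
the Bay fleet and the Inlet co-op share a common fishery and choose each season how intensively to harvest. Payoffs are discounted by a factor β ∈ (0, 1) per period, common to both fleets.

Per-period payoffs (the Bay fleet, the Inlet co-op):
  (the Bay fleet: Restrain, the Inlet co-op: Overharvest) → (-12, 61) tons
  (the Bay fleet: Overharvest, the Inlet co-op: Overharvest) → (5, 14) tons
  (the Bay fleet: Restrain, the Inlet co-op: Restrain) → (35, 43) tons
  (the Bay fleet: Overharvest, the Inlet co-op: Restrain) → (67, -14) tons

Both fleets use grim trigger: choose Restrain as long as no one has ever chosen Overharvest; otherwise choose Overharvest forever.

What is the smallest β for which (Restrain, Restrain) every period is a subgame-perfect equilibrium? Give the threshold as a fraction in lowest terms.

For the Bay fleet: deviation gain 67−35 = 32, per-period punishment loss 35−5 = 30. IC gives β ≥ 32/62 = 16/31.
For the Inlet co-op: gain 18, loss 29 per period, so β ≥ 18/47.
The tighter constraint is the Bay fleet's, so cooperation needs β ≥ 16/31.

16/31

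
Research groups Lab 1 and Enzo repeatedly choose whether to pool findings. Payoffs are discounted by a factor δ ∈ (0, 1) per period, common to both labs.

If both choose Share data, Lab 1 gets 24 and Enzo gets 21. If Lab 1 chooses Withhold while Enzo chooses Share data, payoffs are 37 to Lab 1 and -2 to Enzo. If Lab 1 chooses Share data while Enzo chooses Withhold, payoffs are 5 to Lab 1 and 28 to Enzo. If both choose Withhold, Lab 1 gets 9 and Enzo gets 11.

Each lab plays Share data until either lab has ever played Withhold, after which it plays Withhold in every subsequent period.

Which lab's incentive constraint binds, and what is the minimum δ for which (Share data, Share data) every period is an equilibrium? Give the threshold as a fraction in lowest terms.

Lab 1: cooperation gives 24 each period; deviation gives 37 once then 9 forever.
  24/(1−δ) ≥ 37 + 9δ/(1−δ) ⇒ δ ≥ 13/28.
Enzo: cooperation gives 21 each period; deviation gives 28 once then 11 forever.
  δ ≥ 7/17.
Both must hold, so the binding constraint is Lab 1's: δ ≥ 13/28.

Lab 1; δ ≥ 13/28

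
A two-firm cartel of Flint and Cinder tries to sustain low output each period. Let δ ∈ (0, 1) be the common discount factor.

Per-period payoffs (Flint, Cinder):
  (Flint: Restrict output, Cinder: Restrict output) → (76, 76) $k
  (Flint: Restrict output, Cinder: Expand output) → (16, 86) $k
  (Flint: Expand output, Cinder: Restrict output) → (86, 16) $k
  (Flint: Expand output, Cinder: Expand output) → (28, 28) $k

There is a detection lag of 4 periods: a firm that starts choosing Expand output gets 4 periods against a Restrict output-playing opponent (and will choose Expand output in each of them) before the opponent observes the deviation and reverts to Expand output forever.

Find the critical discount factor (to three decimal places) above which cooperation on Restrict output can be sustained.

0.644

The best deviation is to choose Expand output for all 4 undetected periods, earning 86 each, then 28 forever once detected.
Deviation value: 86(1−δ^4)/(1−δ) + 28δ^4/(1−δ); cooperation value: 76/(1−δ).
IC: 76 ≥ 86(1−δ^4) + 28δ^4 = 86 − 58δ^4.
So δ^4 ≥ 10/58 = 5/29, giving δ ≥ (5/29)^(1/4) ≈ 0.644.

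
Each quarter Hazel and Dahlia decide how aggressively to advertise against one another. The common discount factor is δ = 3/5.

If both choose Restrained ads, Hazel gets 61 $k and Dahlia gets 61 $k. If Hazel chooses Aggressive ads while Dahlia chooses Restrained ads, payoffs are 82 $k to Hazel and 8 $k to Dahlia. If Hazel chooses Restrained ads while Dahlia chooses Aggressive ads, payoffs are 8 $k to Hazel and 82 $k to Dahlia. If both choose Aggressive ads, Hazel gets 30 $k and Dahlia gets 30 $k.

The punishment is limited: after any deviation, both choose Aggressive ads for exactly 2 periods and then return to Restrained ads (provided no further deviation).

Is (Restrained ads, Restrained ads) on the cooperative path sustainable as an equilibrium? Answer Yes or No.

Comparing payoff streams over the 3 periods until play realigns: cooperate → 61(1+δ+…+δ^2); deviate → 82 + 30(δ+…+δ^2).
Cooperation is sustained iff (61−30)(δ+…+δ^2) ≥ 82−61.
δ+…+δ^2 = 3/5·(1−(3/5)^2)/(1−3/5) = 0.9600, and (82−61)/(61−30) = 0.6774.
0.9600 ≥ 0.6774, so cooperation is sustainable.

Yes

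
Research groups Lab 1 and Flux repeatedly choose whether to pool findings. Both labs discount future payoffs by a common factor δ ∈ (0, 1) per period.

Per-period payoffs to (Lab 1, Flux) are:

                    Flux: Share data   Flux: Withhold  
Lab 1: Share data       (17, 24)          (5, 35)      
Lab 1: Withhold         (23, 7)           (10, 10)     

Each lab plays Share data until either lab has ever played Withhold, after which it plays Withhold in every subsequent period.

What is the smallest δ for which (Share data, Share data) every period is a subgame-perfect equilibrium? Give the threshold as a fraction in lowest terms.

6/13

Lab 1: cooperation gives 17 each period; deviation gives 23 once then 10 forever.
  17/(1−δ) ≥ 23 + 10δ/(1−δ) ⇒ δ ≥ 6/13.
Flux: cooperation gives 24 each period; deviation gives 35 once then 10 forever.
  δ ≥ 11/25.
Both must hold, so the binding constraint is Lab 1's: δ ≥ 6/13.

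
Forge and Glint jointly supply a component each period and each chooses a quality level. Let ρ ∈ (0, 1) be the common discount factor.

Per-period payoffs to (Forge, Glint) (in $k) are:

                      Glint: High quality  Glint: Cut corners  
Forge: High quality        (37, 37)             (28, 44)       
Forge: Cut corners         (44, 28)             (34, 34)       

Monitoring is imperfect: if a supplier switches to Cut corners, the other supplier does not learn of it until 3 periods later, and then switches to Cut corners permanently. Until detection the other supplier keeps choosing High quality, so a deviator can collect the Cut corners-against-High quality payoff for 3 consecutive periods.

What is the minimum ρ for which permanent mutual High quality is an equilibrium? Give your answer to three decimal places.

Deviating for the 3 undetected periods gains 44−37 = 7 per period over cooperation, then loses 37−34 = 3 per period forever once punishment starts.
Gain: 7(1 + ρ + … + ρ^2); loss: 3·ρ^3/(1−ρ).
No profitable deviation ⇔ 7(1−ρ^3) ≤ 3·ρ^3, i.e. ρ^3 ≥ 7/(7+3) = 7/10.
Hence ρ ≥ (7/10)^(1/3) ≈ 0.888.

0.888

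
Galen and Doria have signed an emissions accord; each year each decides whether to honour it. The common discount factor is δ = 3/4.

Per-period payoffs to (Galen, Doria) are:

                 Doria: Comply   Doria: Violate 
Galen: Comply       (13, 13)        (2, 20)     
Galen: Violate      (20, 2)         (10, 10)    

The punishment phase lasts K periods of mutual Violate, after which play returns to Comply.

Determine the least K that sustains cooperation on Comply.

6

Need Σ_{k=1}^{K} δ^k ≥ (20−13)/(13−10) = 2.3333 at δ = 3/4.
At K = 5 the sum is 2.2881 < 2.3333; at K = 6 it is 2.4661 ≥ 2.3333.
So the minimum punishment length is K = 6.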